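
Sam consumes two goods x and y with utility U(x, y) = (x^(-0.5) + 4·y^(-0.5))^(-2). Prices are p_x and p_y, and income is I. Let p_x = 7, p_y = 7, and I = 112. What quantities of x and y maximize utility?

MU_x ∝ x^(-1.5), MU_y ∝ 4·y^(-1.5), so MRS = (1/4)·(y/x)^(1.5) = p_x/p_y.
Hence y/x = (4·p_x/p_y)^(1/(1.5)), i.e. raised to the 2/3 power.
With the ratio pinned down, the budget gives x* = I/(p_x + p_y·(y/x)) and y* = (y/x)·x*.
Numerically y/x = 2.519842, so x* = 112/(7 + 7·2.519842) = 4.5457 and y* = 2.519842·4.5457 = 11.4543.

x* = 4.5457, y* = 11.4543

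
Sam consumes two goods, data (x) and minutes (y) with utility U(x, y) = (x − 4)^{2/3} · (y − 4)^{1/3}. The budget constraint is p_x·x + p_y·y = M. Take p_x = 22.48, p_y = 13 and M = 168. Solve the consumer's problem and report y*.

y* = 4.6687

MRS = 2·(y−4)/(x−4). Tangency with p_x/p_y gives y−4 = (1/2)·(p_x/p_y)·(x−4).
After buying the subsistence bundle (4, 4), a share 2/3 of the remaining income goes to x: x* = 4 + 2/3·(M − 4p_x − 4p_y)/p_x.
Discretionary income = 168 − 4·22.48 − 4·13 = 26.08; y* = 4 + 1/3·26.08/13 = 4.6687.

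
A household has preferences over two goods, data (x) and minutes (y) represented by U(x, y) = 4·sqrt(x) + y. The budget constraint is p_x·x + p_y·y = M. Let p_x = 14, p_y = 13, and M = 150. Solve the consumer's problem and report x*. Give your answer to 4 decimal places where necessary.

Solve: √x = 2·p_y/p_x, so x*(p_x,p_y) = (2·p_y/p_x)², and y* = (M − p_x·x*)/p_y.
Plugging in: x* = (2·13/14)² = 3.449.

x* = 3.449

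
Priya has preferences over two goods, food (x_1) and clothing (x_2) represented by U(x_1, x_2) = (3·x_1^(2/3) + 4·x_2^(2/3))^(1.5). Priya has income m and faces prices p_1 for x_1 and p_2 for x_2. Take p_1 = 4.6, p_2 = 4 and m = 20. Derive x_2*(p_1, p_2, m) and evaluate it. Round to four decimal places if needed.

x_2* = 3.7908

MU_x_1 ∝ 3·x_1^(-1/3), MU_x_2 ∝ 4·x_2^(-1/3), so MRS = (3/4)·(x_2/x_1)^(1/3) = p_1/p_2.
Solve for the ratio: x_2/x_1 = [(4/3)·p_1/p_2]^(3).
With the ratio pinned down, the budget gives x_1* = m/(p_1 + p_2·(x_2/x_1)) and x_2* = (x_2/x_1)·x_1*.
Numerically x_2/x_1 = 3.605037, so x_1* = 20/(4.6 + 4·3.605037) = 1.0515 and x_2* = 3.605037·1.0515 = 3.7908.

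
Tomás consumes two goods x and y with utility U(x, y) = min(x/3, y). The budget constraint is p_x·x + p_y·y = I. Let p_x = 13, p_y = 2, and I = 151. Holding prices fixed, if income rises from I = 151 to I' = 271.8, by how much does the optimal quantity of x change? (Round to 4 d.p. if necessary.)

Leontief preferences: the optimum is at the kink where x/3 = y/1, i.e. y = (1/3)·x.
Budget: p_x·x + p_y·(1/3)·x = I, so (3·p_x + p_y)·x = 3·I.
Demand: x*(p_x,p_y,I) = 3·I/(3·p_x + p_y), y* = I/(3·p_x + p_y).
Here 3·13 + 2 = 41, giving x* = 11.0488.
At I' = 271.8: x* = 19.8878. Change: 19.8878 − 11.0488 = 8.839.

Δx* = 8.839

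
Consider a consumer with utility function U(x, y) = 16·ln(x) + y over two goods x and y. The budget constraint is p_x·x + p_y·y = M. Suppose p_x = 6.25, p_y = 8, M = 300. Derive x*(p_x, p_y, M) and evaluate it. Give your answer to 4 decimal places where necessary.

Set MRS = p_x/p_y: (16/x)/1 = p_x/p_y.
So x*(p_x,p_y) = 16·p_y/p_x, independent of income; and y* = (M − 16·p_y)/p_y.
At the given prices: x* = 16·8/6.25 = 20.48.

x* = 20.48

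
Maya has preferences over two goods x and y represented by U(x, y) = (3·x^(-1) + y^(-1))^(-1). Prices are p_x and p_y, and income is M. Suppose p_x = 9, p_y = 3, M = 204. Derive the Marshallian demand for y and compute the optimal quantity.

From the CES first-order condition, 3·(y/x)^(2) = p_x/p_y.
Hence y/x = ((1/3)·p_x/p_y)^(1/(2)), i.e. raised to the 0.5 power.
Substitute y = (y/x)·x into the budget: x* = M/(p_x + p_y·(y/x)).
Numerically y/x = 1, so x* = 204/(9 + 3·1) = 17 and y* = 1·17 = 17.

y* = 17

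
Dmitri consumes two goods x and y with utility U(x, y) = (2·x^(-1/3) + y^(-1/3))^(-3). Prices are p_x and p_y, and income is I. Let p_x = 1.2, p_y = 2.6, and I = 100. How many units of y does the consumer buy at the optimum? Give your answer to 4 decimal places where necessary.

y* = 16.1184

MU_x ∝ 2·x^(-4/3), MU_y ∝ y^(-4/3), so MRS = 2·(y/x)^(4/3) = p_x/p_y.
Solve for the ratio: y/x = [(1/2)·p_x/p_y]^(0.75).
With the ratio pinned down, the budget gives x* = I/(p_x + p_y·(y/x)) and y* = (y/x)·x*.
Numerically y/x = 0.332953, so x* = 100/(1.2 + 2.6·0.332953) = 48.4102 and y* = 0.332953·48.4102 = 16.1184.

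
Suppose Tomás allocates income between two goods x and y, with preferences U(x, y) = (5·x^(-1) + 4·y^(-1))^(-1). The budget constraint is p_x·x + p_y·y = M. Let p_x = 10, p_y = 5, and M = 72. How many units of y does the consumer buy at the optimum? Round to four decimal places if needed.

MRS = MU_x/MU_y = (5/4)·(y/x)^(2). Set equal to p_x/p_y.
Solve for the ratio: y/x = [(4/5)·p_x/p_y]^(0.5).
With the ratio pinned down, the budget gives x* = M/(p_x + p_y·(y/x)) and y* = (y/x)·x*.
Numerically y/x = 1.264911, so x* = 72/(10 + 5·1.264911) = 4.4105 and y* = 1.264911·4.4105 = 5.5789.

y* = 5.5789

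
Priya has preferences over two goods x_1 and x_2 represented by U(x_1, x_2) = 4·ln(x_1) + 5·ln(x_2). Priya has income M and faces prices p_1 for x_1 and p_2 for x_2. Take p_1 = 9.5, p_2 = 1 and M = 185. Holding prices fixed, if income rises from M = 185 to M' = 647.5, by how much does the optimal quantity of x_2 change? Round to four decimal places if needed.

MU_x_1/MU_x_2 = (4·x_2)/(5·x_1); tangency sets this equal to p_1/p_2.
So 4·p_2·x_2 = 5·p_1·x_1; combined with the budget, a share 4/9 of income goes to x_1.
Demand: x_1*(p_1,p_2,M) = 4/9·M/p_1 and x_2* = 5/9·M/p_2.
At p_1=9.5, p_2=1, M=185: x_2* = 5/9·185/1 = 102.7778.
At M' = 647.5: x_2* = 359.7222. Change: 359.7222 − 102.7778 = 256.9444.

Δx_2* = 256.9444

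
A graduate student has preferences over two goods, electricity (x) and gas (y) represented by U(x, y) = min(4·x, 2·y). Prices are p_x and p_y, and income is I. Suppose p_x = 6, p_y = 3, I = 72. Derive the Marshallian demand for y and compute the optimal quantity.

Demand: x*(p_x,p_y,I) = 2·I/(2·p_x + 4·p_y), y* = 4·I/(2·p_x + 4·p_y).
Here 2·6 + 4·3 = 24, giving y* = 12.

y* = 12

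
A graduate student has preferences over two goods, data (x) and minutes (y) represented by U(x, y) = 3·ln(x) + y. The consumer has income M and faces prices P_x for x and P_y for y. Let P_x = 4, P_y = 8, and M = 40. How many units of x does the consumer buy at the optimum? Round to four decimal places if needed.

x* = 6

MU_x = 3/x, MU_y = 1. Tangency: 3/x = P_x/P_y.
So x*(P_x,P_y) = 3·P_y/P_x, independent of income; and y* = (M − 3·P_y)/P_y.
At the given prices: x* = 3·8/4 = 6.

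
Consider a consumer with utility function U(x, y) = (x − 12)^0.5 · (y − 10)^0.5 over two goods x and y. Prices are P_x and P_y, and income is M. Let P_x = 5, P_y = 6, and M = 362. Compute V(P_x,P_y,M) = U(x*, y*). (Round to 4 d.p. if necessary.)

Let x' = x−12, y' = y−10. MRS = y'/x' = P_x/P_y.
Substituting into the budget: x* = 12 + 0.5·(M − 12·P_x − 10·P_y)/P_x, and y* = 10 + 0.5·(…)/P_y.
Discretionary income = 362 − 12·5 − 10·6 = 242; x* = 12 + 0.5·242/5 = 36.2; y* = 10 + 0.5·242/6 = 30.1667.
Utility at the optimum: U(36.2, 30.1667) = 22.0915.

V = 22.0915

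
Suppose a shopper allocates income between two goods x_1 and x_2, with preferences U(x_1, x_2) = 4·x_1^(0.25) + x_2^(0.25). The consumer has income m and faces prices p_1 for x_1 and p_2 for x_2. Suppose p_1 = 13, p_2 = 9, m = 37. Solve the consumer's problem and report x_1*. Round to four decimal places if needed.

From the CES first-order condition, 4·(x_2/x_1)^(0.75) = p_1/p_2.
Solve for the ratio: x_2/x_1 = [(1/4)·p_1/p_2]^(4/3).
Substitute x_2 = (x_2/x_1)·x_1 into the budget: x_1* = m/(p_1 + p_2·(x_2/x_1)).
Numerically x_2/x_1 = 0.257151, so x_1* = 37/(13 + 9·0.257151) = 2.416.

x_1* = 2.416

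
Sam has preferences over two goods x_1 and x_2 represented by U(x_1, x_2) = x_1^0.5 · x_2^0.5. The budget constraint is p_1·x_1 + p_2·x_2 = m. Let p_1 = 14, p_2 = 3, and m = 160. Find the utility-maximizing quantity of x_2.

x_2* = 26.6667

Demand: x_1*(p_1,p_2,m) = 0.5·m/p_1 and x_2* = 0.5·m/p_2.
At p_1=14, p_2=3, m=160: x_2* = 0.5·160/3 = 26.6667.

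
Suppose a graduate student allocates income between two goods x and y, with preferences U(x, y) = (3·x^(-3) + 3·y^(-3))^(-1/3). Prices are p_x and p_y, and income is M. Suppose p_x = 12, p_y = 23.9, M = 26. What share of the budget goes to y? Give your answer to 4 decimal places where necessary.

share on y = 0.6264

MRS = MU_x/MU_y = (y/x)^(4). Set equal to p_x/p_y.
Solve for the ratio: y/x = [p_x/p_y]^(0.25).
With the ratio pinned down, the budget gives x* = M/(p_x + p_y·(y/x)) and y* = (y/x)·x*.
Numerically y/x = 0.841775, so x* = 26/(12 + 23.9·0.841775) = 0.8095 and y* = 0.841775·0.8095 = 0.6814.
Expenditure on y: 23.9·0.6814 = 16.2859; share = 0.6264.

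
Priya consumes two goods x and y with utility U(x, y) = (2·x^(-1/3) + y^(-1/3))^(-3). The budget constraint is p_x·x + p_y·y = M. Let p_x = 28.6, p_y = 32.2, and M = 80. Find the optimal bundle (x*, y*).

x* = 1.7347, y* = 0.9437

MRS = MU_x/MU_y = 2·(y/x)^(4/3). Set equal to p_x/p_y.
Solve for the ratio: y/x = [(1/2)·p_x/p_y]^(0.75).
With the ratio pinned down, the budget gives x* = M/(p_x + p_y·(y/x)) and y* = (y/x)·x*.
Numerically y/x = 0.544014, so x* = 80/(28.6 + 32.2·0.544014) = 1.7347 and y* = 0.544014·1.7347 = 0.9437.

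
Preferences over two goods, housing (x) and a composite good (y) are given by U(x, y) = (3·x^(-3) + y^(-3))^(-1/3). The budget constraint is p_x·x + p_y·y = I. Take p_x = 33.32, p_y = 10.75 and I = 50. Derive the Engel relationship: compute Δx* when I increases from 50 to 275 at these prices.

MRS = MU_x/MU_y = 3·(y/x)^(4). Set equal to p_x/p_y.
Solve for the ratio: y/x = [(1/3)·p_x/p_y]^(0.25).
Substitute y = (y/x)·x into the budget: x* = I/(p_x + p_y·(y/x)).
Numerically y/x = 1.008193, so x* = 50/(33.32 + 10.75·1.008193) = 1.1323.
At I' = 275: x* = 6.2276. Change: 6.2276 − 1.1323 = 5.0953.

Δx* = 5.0953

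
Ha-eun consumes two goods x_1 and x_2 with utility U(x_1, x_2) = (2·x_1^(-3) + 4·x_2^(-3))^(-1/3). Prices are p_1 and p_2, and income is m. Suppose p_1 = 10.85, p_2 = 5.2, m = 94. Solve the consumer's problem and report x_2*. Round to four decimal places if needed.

MRS = MU_x_1/MU_x_2 = (1/2)·(x_2/x_1)^(4). Set equal to p_1/p_2.
Hence x_2/x_1 = (2·p_1/p_2)^(1/(4)), i.e. raised to the 0.25 power.
With the ratio pinned down, the budget gives x_1* = m/(p_1 + p_2·(x_2/x_1)) and x_2* = (x_2/x_1)·x_1*.
Numerically x_2/x_1 = 1.429269, so x_1* = 94/(10.85 + 5.2·1.429269) = 5.1416 and x_2* = 1.429269·5.1416 = 7.3488.

x_2* = 7.3488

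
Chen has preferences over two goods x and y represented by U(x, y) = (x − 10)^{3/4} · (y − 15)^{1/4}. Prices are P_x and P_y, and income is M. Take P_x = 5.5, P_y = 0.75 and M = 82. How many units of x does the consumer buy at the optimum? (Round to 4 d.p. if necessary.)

x* = 12.1477

MRS = 3·(y−15)/(x−10). Tangency with P_x/P_y gives y−15 = (1/3)·(P_x/P_y)·(x−10).
After buying the subsistence bundle (10, 15), a share 0.75 of the remaining income goes to x: x* = 10 + 0.75·(M − 10P_x − 15P_y)/P_x.
Discretionary income = 82 − 10·5.5 − 15·0.75 = 15.75; x* = 10 + 0.75·15.75/5.5 = 12.1477.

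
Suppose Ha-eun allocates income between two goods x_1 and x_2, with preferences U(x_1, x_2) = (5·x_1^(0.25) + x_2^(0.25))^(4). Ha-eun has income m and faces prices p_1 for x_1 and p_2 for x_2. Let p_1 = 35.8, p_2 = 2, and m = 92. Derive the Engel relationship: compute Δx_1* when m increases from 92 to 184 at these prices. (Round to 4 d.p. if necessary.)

Δx_1* = 1.9678

MRS = MU_x_1/MU_x_2 = 5·(x_2/x_1)^(0.75). Set equal to p_1/p_2.
Hence x_2/x_1 = ((1/5)·p_1/p_2)^(1/(0.75)), i.e. raised to the 4/3 power.
With the ratio pinned down, the budget gives x_1* = m/(p_1 + p_2·(x_2/x_1)) and x_2* = (x_2/x_1)·x_1*.
Numerically x_2/x_1 = 5.476596, so x_1* = 92/(35.8 + 2·5.476596) = 1.9678.
At m' = 184: x_1* = 3.9356. Change: 3.9356 − 1.9678 = 1.9678.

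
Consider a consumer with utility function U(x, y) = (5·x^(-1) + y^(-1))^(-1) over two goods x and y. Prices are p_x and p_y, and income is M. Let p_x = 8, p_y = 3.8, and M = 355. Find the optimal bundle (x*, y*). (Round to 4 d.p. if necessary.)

MRS = MU_x/MU_y = 5·(y/x)^(2). Set equal to p_x/p_y.
Solve for the ratio: y/x = [(1/5)·p_x/p_y]^(0.5).
With the ratio pinned down, the budget gives x* = M/(p_x + p_y·(y/x)) and y* = (y/x)·x*.
Numerically y/x = 0.648886, so x* = 355/(8 + 3.8·0.648886) = 33.9201 and y* = 0.648886·33.9201 = 22.0103.

x* = 33.9201, y* = 22.0103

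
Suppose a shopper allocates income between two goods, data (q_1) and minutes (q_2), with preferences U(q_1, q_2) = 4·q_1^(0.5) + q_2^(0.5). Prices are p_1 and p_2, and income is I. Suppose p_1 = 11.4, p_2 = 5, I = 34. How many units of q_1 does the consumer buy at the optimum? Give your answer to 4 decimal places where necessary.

MRS = MU_q_1/MU_q_2 = 4·(q_2/q_1)^(0.5). Set equal to p_1/p_2.
Hence q_2/q_1 = ((1/4)·p_1/p_2)^(1/(0.5)), i.e. raised to the 2 power.
Substitute q_2 = (q_2/q_1)·q_1 into the budget: q_1* = I/(p_1 + p_2·(q_2/q_1)).
Numerically q_2/q_1 = 0.3249, so q_1* = 34/(11.4 + 5·0.3249) = 2.6105.

q_1* = 2.6105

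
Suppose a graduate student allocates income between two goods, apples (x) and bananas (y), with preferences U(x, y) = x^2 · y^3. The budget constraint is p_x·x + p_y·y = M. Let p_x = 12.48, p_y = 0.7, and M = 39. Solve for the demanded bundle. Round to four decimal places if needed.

The MRS is (2/3)·y/x. Set MRS = p_x/p_y.
So 2·p_y·y = 3·p_x·x; combined with the budget, a share 0.4 of income goes to x.
Demand: x*(p_x,p_y,M) = 0.4·M/p_x and y* = 0.6·M/p_y.
At p_x=12.48, p_y=0.7, M=39: x* = 0.4·39/12.48 = 1.25, y* = 33.4286.

x* = 1.25, y* = 33.4286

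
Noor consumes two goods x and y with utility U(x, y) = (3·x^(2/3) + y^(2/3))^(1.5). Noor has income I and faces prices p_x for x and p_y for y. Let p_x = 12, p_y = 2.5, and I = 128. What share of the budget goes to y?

Substitute y = (y/x)·x into the budget: x* = I/(p_x + p_y·(y/x)).
Numerically y/x = 4.096, so x* = 128/(12 + 2.5·4.096) = 5.7554 and y* = 4.096·5.7554 = 23.5741.
Expenditure on y: 2.5·23.5741 = 58.9353; share = 0.4604.

share on y = 0.4604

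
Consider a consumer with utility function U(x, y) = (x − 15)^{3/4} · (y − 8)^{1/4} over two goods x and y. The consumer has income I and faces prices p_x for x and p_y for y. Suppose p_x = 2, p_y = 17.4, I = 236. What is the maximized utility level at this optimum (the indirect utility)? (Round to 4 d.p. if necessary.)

V = 11.0828

Let x' = x−15, y' = y−8. MRS = 3·y'/x' = p_x/p_y.
After buying the subsistence bundle (15, 8), a share 0.75 of the remaining income goes to x: x* = 15 + 0.75·(I − 15p_x − 8p_y)/p_x.
Discretionary income = 236 − 15·2 − 8·17.4 = 66.8; x* = 15 + 0.75·66.8/2 = 40.05; y* = 8 + 0.25·66.8/17.4 = 8.9598.
Utility at the optimum: U(40.05, 8.9598) = 11.0828.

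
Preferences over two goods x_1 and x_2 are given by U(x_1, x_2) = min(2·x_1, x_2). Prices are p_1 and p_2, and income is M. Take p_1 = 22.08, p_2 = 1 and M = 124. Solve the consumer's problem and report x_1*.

With perfect complements, no substitution: consume in ratio x_1:x_2 = 1:2.
Budget: p_1·x_1 + p_2·2·x_1 = M, so (p_1 + 2·p_2)·x_1 = M.
Demand: x_1*(p_1,p_2,M) = M/(p_1 + 2·p_2), x_2* = 2·M/(p_1 + 2·p_2).
Here 22.08 + 2·1 = 24.08, giving x_1* = 5.1495.

x_1* = 5.1495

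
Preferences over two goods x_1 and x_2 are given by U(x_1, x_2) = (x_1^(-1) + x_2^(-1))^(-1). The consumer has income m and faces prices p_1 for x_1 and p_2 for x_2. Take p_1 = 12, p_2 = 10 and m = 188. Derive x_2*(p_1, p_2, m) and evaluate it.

MRS = MU_x_1/MU_x_2 = (x_2/x_1)^(2). Set equal to p_1/p_2.
Solve for the ratio: x_2/x_1 = [p_1/p_2]^(0.5).
With the ratio pinned down, the budget gives x_1* = m/(p_1 + p_2·(x_2/x_1)) and x_2* = (x_2/x_1)·x_1*.
Numerically x_2/x_1 = 1.095445, so x_1* = 188/(12 + 10·1.095445) = 8.1901 and x_2* = 1.095445·8.1901 = 8.9718.

x_2* = 8.9718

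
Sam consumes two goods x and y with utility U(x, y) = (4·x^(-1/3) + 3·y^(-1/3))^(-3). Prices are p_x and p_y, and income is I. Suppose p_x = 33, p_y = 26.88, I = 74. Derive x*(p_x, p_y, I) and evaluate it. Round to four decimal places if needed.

From the CES first-order condition, (4/3)·(y/x)^(4/3) = p_x/p_y.
Hence y/x = ((3/4)·p_x/p_y)^(1/(4/3)), i.e. raised to the 0.75 power.
With the ratio pinned down, the budget gives x* = I/(p_x + p_y·(y/x)) and y* = (y/x)·x*.
Numerically y/x = 0.93996, so x* = 74/(33 + 26.88·0.93996) = 1.27.

x* = 1.27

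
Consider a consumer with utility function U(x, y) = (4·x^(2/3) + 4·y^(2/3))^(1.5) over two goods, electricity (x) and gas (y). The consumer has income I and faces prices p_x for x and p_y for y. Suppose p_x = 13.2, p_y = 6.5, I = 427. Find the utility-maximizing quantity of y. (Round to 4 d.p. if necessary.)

y* = 52.8719

With the ratio pinned down, the budget gives x* = I/(p_x + p_y·(y/x)) and y* = (y/x)·x*.
Numerically y/x = 8.37494, so x* = 427/(13.2 + 6.5·8.37494) = 6.3131 and y* = 8.37494·6.3131 = 52.8719.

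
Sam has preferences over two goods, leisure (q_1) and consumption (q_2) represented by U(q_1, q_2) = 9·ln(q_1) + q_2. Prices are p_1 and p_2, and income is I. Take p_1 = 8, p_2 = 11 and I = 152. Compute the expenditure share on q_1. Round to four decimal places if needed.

Set MRS = p_1/p_2: (9/q_1)/1 = p_1/p_2.
So q_1*(p_1,p_2) = 9·p_2/p_1, independent of income; and q_2* = (I − 9·p_2)/p_2.
At the given prices: q_1* = 9·11/8 = 12.375, and q_2* = 4.8182.
Expenditure on q_1: 8·12.375 = 99; share = 0.6513.

share on q_1 = 0.6513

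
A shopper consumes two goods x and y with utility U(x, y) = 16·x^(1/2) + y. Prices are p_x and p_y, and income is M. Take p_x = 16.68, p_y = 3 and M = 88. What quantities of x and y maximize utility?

x* = 2.0703, y* = 17.8225

Set MRS = p_x/p_y: 8·x^(−1/2) = p_x/p_y.
Thus x* = (8·p_y/p_x)² — independent of M — with the rest of income spent on y.
Plugging in: x* = (8·3/16.68)² = 2.0703, y* = 17.8225.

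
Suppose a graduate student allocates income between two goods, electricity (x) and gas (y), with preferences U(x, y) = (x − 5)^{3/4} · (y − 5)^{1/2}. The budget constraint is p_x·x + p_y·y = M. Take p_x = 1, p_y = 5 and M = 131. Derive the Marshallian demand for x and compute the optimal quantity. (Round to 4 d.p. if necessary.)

MRS = (3/2)·(y−5)/(x−5). Tangency with p_x/p_y gives y−5 = (2/3)·(p_x/p_y)·(x−5).
After buying the subsistence bundle (5, 5), a share 0.6 of the remaining income goes to x: x* = 5 + 0.6·(M − 5p_x − 5p_y)/p_x.
Discretionary income = 131 − 5·1 − 5·5 = 101; x* = 5 + 0.6·101/1 = 65.6.

x* = 65.6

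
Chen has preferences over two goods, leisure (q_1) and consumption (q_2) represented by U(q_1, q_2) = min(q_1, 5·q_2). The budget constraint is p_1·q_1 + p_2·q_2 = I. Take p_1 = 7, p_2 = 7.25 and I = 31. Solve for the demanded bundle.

With perfect complements, no substitution: consume in ratio q_1:q_2 = 5:1.
Budget: p_1·q_1 + p_2·(1/5)·q_1 = I, so (5·p_1 + p_2)·q_1 = 5·I.
Demand: q_1*(p_1,p_2,I) = 5·I/(5·p_1 + p_2), q_2* = I/(5·p_1 + p_2).
Here 5·7 + 7.25 = 42.25, giving q_1* = 3.6686 and q_2* = 0.7337.

q_1* = 3.6686, q_2* = 0.7337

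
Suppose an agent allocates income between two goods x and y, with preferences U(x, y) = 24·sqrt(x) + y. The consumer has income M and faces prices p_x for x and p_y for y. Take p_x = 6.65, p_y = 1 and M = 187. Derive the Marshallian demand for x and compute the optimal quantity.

x* = 3.2563

MU_x = 12/√x, MU_y = 1. Tangency: 12/√x = p_x/p_y.
Thus x* = (12·p_y/p_x)² — independent of M — with the rest of income spent on y.
Plugging in: x* = (12·1/6.65)² = 3.2563.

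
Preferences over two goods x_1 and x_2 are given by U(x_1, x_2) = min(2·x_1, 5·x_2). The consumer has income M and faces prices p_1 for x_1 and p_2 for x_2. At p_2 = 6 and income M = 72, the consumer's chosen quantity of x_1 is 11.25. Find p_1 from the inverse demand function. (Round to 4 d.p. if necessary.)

p_1 = 4

With perfect complements, no substitution: consume in ratio x_1:x_2 = 5:2.
Budget: p_1·x_1 + p_2·(2/5)·x_1 = M, so (5·p_1 + 2·p_2)·x_1 = 5·M.
Demand: x_1*(p_1,p_2,M) = 5·M/(5·p_1 + 2·p_2), x_2* = 2·M/(5·p_1 + 2·p_2).
Set x_1* = 11.25 in the demand function and solve for p_1: p_1 = 4.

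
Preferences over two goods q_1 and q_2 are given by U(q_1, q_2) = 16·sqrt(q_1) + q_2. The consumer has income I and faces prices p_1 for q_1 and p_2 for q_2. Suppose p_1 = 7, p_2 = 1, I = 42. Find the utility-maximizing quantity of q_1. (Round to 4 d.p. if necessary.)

q_1* = 1.3061

Utility is quasi-linear in q_2; the FOC for q_1 is 8/√q_1 = p_1/p_2.
Thus q_1* = (8·p_2/p_1)² — independent of I — with the rest of income spent on q_2.
Plugging in: q_1* = (8·1/7)² = 1.3061.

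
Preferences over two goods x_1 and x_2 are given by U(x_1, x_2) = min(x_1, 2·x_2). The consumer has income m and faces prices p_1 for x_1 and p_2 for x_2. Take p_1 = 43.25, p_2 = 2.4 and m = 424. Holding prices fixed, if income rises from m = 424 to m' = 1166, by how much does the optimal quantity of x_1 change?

Demand: x_1*(p_1,p_2,m) = 2·m/(2·p_1 + p_2), x_2* = m/(2·p_1 + p_2).
Here 2·43.25 + 2.4 = 88.9, giving x_1* = 9.5388.
At m' = 1166: x_1* = 26.2317. Change: 26.2317 − 9.5388 = 16.6929.

Δx_1* = 16.6929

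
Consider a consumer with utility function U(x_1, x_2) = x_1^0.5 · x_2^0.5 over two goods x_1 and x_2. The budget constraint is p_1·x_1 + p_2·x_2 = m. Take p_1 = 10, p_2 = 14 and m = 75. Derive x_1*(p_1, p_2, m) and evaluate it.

The MRS is x_2/x_1. Set MRS = p_1/p_2.
Rearranging, p_2·x_2 = p_1·x_1. Substituting into the budget gives p_1·x_1·(1 + 1) = m.
Demand: x_1*(p_1,p_2,m) = 0.5·m/p_1 and x_2* = 0.5·m/p_2.
At p_1=10, p_2=14, m=75: x_1* = 0.5·75/10 = 3.75.

x_1* = 3.75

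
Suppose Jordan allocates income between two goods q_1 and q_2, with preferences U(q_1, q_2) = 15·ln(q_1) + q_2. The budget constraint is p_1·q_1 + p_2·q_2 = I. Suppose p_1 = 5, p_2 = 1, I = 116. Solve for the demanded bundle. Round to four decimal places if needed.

Set MRS = p_1/p_2: (15/q_1)/1 = p_1/p_2.
So q_1*(p_1,p_2) = 15·p_2/p_1, independent of income; and q_2* = (I − 15·p_2)/p_2.
At the given prices: q_1* = 15·1/5 = 3, and q_2* = 101.

q_1* = 3, q_2* = 101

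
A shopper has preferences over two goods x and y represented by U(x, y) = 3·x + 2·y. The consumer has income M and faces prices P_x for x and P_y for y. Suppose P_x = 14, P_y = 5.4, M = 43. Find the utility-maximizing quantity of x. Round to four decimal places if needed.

Linear utility — the consumer picks whichever good has higher MU/price: 3/14 = 0.2143 vs 2/5.4 = 0.3704.
y gives more utility per dollar, so spend all income on y: y* = M/P_y, x* = 0.
Numerically: x* = 0, y* = 7.963.

x* = 0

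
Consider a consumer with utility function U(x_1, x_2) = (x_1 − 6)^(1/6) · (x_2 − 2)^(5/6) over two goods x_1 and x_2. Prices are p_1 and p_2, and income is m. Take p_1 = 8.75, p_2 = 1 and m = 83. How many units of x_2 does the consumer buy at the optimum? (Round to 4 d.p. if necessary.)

x_2* = 25.75

MRS = (1/5)·(x_2−2)/(x_1−6). Tangency with p_1/p_2 gives x_2−2 = 5·(p_1/p_2)·(x_1−6).
Substituting into the budget: x_1* = 6 + 1/6·(m − 6·p_1 − 2·p_2)/p_1, and x_2* = 2 + 5/6·(…)/p_2.
Discretionary income = 83 − 6·8.75 − 2·1 = 28.5; x_2* = 2 + 5/6·28.5/1 = 25.75.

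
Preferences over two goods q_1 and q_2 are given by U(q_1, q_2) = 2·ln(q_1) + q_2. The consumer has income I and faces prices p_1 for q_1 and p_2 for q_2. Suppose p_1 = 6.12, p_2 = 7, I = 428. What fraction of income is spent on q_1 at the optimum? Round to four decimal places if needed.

Set MRS = p_1/p_2: (2/q_1)/1 = p_1/p_2.
So q_1*(p_1,p_2) = 2·p_2/p_1, independent of income; and q_2* = (I − 2·p_2)/p_2.
At the given prices: q_1* = 2·7/6.12 = 2.2876, and q_2* = 59.1429.
Expenditure on q_1: 6.12·2.2876 = 14; share = 0.0327.

share on q_1 = 0.0327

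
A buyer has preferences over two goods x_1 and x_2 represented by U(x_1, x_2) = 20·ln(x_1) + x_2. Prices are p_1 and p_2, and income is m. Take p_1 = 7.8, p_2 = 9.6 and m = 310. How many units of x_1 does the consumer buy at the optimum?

x_1* = 24.6154

Set MRS = p_1/p_2: (20/x_1)/1 = p_1/p_2.
So x_1*(p_1,p_2) = 20·p_2/p_1, independent of income; and x_2* = (m − 20·p_2)/p_2.
At the given prices: x_1* = 20·9.6/7.8 = 24.6154.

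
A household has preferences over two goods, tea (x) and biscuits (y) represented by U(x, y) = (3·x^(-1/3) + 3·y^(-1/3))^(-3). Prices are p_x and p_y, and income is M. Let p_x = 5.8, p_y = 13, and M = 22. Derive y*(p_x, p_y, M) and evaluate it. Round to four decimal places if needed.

MU_x ∝ 3·x^(-4/3), MU_y ∝ 3·y^(-4/3), so MRS = (y/x)^(4/3) = p_x/p_y.
Hence y/x = (p_x/p_y)^(1/(4/3)), i.e. raised to the 0.75 power.
With the ratio pinned down, the budget gives x* = M/(p_x + p_y·(y/x)) and y* = (y/x)·x*.
Numerically y/x = 0.5459, so x* = 22/(5.8 + 13·0.5459) = 1.7059 and y* = 0.5459·1.7059 = 0.9312.

y* = 0.9312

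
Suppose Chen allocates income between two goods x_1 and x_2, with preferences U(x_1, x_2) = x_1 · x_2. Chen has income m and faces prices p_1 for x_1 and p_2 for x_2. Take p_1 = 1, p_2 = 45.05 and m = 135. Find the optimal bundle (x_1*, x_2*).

x_1* = 67.5, x_2* = 1.4983

Demand: x_1*(p_1,p_2,m) = 0.5·m/p_1 and x_2* = 0.5·m/p_2.
At p_1=1, p_2=45.05, m=135: x_1* = 0.5·135/1 = 67.5, x_2* = 1.4983.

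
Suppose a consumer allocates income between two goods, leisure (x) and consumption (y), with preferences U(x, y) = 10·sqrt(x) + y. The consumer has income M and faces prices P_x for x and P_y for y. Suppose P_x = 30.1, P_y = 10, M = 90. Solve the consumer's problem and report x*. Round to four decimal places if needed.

x* = 2.7594

MU_x = 5/√x, MU_y = 1. Tangency: 5/√x = P_x/P_y.
Solve: √x = 5·P_y/P_x, so x*(P_x,P_y) = (5·P_y/P_x)², and y* = (M − P_x·x*)/P_y.
Plugging in: x* = (5·10/30.1)² = 2.7594.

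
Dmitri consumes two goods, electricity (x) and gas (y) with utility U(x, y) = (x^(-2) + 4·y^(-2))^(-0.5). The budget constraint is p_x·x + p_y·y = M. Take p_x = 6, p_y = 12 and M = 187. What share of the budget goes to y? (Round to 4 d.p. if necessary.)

From the CES first-order condition, (1/4)·(y/x)^(3) = p_x/p_y.
Solve for the ratio: y/x = [4·p_x/p_y]^(1/3).
With the ratio pinned down, the budget gives x* = M/(p_x + p_y·(y/x)) and y* = (y/x)·x*.
Numerically y/x = 1.259921, so x* = 187/(6 + 12·1.259921) = 8.8546 and y* = 1.259921·8.8546 = 11.1561.
Expenditure on y: 12·11.1561 = 133.8726; share = 0.7159.

share on y = 0.7159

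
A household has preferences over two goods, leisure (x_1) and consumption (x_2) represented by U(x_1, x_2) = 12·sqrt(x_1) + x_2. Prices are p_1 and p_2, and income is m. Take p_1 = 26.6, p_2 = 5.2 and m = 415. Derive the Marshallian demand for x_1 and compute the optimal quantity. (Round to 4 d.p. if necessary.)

x_1* = 1.3758

Utility is quasi-linear in x_2; the FOC for x_1 is 6/√x_1 = p_1/p_2.
Thus x_1* = (6·p_2/p_1)² — independent of m — with the rest of income spent on x_2.
Plugging in: x_1* = (6·5.2/26.6)² = 1.3758.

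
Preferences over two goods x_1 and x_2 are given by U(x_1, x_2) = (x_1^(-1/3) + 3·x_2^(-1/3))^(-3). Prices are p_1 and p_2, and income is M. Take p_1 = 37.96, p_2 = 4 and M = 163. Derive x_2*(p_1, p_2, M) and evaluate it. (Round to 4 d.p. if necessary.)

x_2* = 23.0229

MRS = MU_x_1/MU_x_2 = (1/3)·(x_2/x_1)^(4/3). Set equal to p_1/p_2.
Hence x_2/x_1 = (3·p_1/p_2)^(1/(4/3)), i.e. raised to the 0.75 power.
Substitute x_2 = (x_2/x_1)·x_1 into the budget: x_1* = M/(p_1 + p_2·(x_2/x_1)).
Numerically x_2/x_1 = 12.325104, so x_1* = 163/(37.96 + 4·12.325104) = 1.868 and x_2* = 12.325104·1.868 = 23.0229.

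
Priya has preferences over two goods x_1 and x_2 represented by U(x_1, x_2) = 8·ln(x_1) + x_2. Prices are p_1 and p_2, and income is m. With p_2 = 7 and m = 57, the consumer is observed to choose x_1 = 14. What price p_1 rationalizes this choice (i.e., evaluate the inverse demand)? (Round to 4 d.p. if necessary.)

MU_x_1 = 8/x_1, MU_x_2 = 1. Tangency: 8/x_1 = p_1/p_2.
So x_1*(p_1,p_2) = 8·p_2/p_1, independent of income; and x_2* = (m − 8·p_2)/p_2.
Set x_1* = 14 in the demand function and solve for p_1: p_1 = 4.

p_1 = 4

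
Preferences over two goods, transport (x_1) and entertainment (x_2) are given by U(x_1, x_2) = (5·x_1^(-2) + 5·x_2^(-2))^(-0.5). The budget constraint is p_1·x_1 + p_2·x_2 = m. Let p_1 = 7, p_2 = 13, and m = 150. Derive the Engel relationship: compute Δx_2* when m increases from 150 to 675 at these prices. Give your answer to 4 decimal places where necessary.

MRS = MU_x_1/MU_x_2 = (x_2/x_1)^(3). Set equal to p_1/p_2.
Solve for the ratio: x_2/x_1 = [p_1/p_2]^(1/3).
Substitute x_2 = (x_2/x_1)·x_1 into the budget: x_1* = m/(p_1 + p_2·(x_2/x_1)).
Numerically x_2/x_1 = 0.813551, so x_1* = 150/(7 + 13·0.813551) = 8.5343 and x_2* = 0.813551·8.5343 = 6.9431.
At m' = 675: x_2* = 31.2438. Change: 31.2438 − 6.9431 = 24.3008.

Δx_2* = 24.3008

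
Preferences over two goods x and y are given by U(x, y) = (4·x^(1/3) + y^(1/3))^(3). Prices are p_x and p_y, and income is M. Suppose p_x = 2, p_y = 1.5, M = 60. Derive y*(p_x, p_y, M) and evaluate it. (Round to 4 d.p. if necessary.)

y* = 5.0453

MU_x ∝ 4·x^(-2/3), MU_y ∝ y^(-2/3), so MRS = 4·(y/x)^(2/3) = p_x/p_y.
Hence y/x = ((1/4)·p_x/p_y)^(1/(2/3)), i.e. raised to the 1.5 power.
Substitute y = (y/x)·x into the budget: x* = M/(p_x + p_y·(y/x)).
Numerically y/x = 0.19245, so x* = 60/(2 + 1.5·0.19245) = 26.216 and y* = 0.19245·26.216 = 5.0453.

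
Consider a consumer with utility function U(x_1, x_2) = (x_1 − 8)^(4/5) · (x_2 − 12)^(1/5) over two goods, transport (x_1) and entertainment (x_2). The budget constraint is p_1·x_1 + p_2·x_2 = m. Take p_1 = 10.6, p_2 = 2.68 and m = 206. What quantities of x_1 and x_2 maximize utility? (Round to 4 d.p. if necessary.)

This is Cobb-Douglas in (x_1−8, x_2−12): tangency gives 0.8·p_2·(x_2−12) = 0.2·p_1·(x_1−8).
Substituting into the budget: x_1* = 8 + 0.8·(m − 8·p_1 − 12·p_2)/p_1, and x_2* = 12 + 0.2·(…)/p_2.
Discretionary income = 206 − 8·10.6 − 12·2.68 = 89.04; x_1* = 8 + 0.8·89.04/10.6 = 14.72; x_2* = 12 + 0.2·89.04/2.68 = 18.6448.

x_1* = 14.72, x_2* = 18.6448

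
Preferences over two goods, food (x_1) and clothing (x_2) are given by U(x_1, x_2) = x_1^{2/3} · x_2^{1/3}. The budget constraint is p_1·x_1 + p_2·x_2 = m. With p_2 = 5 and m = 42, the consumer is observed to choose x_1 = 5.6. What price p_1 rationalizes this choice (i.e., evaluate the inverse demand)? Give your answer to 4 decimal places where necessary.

Tangency: MRS = 2·x_2/x_1 = p_1/p_2.
Rearranging, p_2·x_2 = (1/2)·p_1·x_1. Substituting into the budget gives p_1·x_1·(1 + (1/2)) = m.
Demand: x_1*(p_1,p_2,m) = 2/3·m/p_1 and x_2* = 1/3·m/p_2.
Set x_1* = 5.6 in the demand function and solve for p_1: p_1 = 5.

p_1 = 5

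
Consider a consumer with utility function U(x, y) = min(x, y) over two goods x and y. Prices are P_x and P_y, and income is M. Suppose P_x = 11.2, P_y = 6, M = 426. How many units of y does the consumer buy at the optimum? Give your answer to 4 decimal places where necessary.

Leontief preferences: the optimum is at the kink where x/1 = y/1, i.e. y = x.
Budget: P_x·x + P_y·x = M, so (P_x + P_y)·x = M.
Demand: x*(P_x,P_y,M) = M/(P_x + P_y), y* = M/(P_x + P_y).
Here 11.2 + 6 = 17.2, giving y* = 24.7674.

y* = 24.7674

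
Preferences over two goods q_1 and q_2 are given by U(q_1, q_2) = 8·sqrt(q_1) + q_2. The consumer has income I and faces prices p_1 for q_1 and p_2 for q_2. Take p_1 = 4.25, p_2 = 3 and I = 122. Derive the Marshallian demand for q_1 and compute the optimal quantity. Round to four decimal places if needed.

MU_q_1 = 4/√q_1, MU_q_2 = 1. Tangency: 4/√q_1 = p_1/p_2.
Thus q_1* = (4·p_2/p_1)² — independent of I — with the rest of income spent on q_2.
Plugging in: q_1* = (4·3/4.25)² = 7.9723.

q_1* = 7.9723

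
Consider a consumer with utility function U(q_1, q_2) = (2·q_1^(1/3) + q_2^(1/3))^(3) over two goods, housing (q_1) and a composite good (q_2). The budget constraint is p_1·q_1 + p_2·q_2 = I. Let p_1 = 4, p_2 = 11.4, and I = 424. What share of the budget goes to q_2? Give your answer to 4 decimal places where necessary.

share on q_2 = 0.1732

From the CES first-order condition, 2·(q_2/q_1)^(2/3) = p_1/p_2.
Solve for the ratio: q_2/q_1 = [(1/2)·p_1/p_2]^(1.5).
With the ratio pinned down, the budget gives q_1* = I/(p_1 + p_2·(q_2/q_1)) and q_2* = (q_2/q_1)·q_1*.
Numerically q_2/q_1 = 0.073483, so q_1* = 424/(4 + 11.4·0.073483) = 87.6448 and q_2* = 0.073483·87.6448 = 6.4404.
Expenditure on q_2: 11.4·6.4404 = 73.4207; share = 0.1732.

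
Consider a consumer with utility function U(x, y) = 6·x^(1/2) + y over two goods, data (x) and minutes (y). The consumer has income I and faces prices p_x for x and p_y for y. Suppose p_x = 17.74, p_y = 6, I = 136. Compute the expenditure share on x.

share on x = 0.1343

Utility is quasi-linear in y; the FOC for x is 3/√x = p_x/p_y.
Thus x* = (3·p_y/p_x)² — independent of I — with the rest of income spent on y.
Plugging in: x* = (3·6/17.74)² = 1.0295, y* = 19.6227.
Expenditure on x: 17.74·1.0295 = 18.2638; share = 0.1343.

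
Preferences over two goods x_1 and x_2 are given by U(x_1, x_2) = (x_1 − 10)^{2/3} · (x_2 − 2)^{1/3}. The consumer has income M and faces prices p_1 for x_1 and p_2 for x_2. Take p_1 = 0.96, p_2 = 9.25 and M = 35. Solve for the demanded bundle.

x_1* = 14.7917, x_2* = 2.2486

MRS = 2·(x_2−2)/(x_1−10). Tangency with p_1/p_2 gives x_2−2 = (1/2)·(p_1/p_2)·(x_1−10).
Substituting into the budget: x_1* = 10 + 2/3·(M − 10·p_1 − 2·p_2)/p_1, and x_2* = 2 + 1/3·(…)/p_2.
Discretionary income = 35 − 10·0.96 − 2·9.25 = 6.9; x_1* = 10 + 2/3·6.9/0.96 = 14.7917; x_2* = 2 + 1/3·6.9/9.25 = 2.2486.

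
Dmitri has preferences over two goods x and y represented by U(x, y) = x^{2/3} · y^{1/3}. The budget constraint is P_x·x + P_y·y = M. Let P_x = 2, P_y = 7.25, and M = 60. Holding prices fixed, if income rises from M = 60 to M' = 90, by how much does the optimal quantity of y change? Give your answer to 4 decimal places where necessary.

Demand: x*(P_x,P_y,M) = 2/3·M/P_x and y* = 1/3·M/P_y.
At P_x=2, P_y=7.25, M=60: y* = 1/3·60/7.25 = 2.7586.
At M' = 90: y* = 4.1379. Change: 4.1379 − 2.7586 = 1.3793.

Δy* = 1.3793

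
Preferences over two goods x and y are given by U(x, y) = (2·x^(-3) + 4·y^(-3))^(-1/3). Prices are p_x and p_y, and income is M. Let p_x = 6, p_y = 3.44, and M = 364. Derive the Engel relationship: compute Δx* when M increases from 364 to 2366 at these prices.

Δx* = 187.0808

MU_x ∝ 2·x^(-4), MU_y ∝ 4·y^(-4), so MRS = (1/2)·(y/x)^(4) = p_x/p_y.
Hence y/x = (2·p_x/p_y)^(1/(4)), i.e. raised to the 0.25 power.
With the ratio pinned down, the budget gives x* = M/(p_x + p_y·(y/x)) and y* = (y/x)·x*.
Numerically y/x = 1.366645, so x* = 364/(6 + 3.44·1.366645) = 34.0147.
At M' = 2366: x* = 221.0955. Change: 221.0955 − 34.0147 = 187.0808.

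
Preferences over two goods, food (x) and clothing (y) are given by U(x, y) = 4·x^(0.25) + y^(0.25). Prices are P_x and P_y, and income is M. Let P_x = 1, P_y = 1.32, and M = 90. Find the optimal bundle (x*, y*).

x* = 78.7009, y* = 8.5599

With the ratio pinned down, the budget gives x* = M/(P_x + P_y·(y/x)) and y* = (y/x)·x*.
Numerically y/x = 0.108765, so x* = 90/(1 + 1.32·0.108765) = 78.7009 and y* = 0.108765·78.7009 = 8.5599.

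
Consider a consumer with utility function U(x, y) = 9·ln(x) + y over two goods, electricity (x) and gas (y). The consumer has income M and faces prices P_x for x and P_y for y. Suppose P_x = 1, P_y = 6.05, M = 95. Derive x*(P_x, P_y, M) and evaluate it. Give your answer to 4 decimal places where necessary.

x* = 54.45

MU_x = 9/x, MU_y = 1. Tangency: 9/x = P_x/P_y.
So x*(P_x,P_y) = 9·P_y/P_x, independent of income; and y* = (M − 9·P_y)/P_y.
At the given prices: x* = 9·6.05/1 = 54.45.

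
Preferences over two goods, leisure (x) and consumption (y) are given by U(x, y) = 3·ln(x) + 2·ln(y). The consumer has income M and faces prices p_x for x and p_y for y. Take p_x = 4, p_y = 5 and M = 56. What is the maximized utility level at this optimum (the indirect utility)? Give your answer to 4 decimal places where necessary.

MU_x/MU_y = (3·y)/(2·x); tangency sets this equal to p_x/p_y.
So 3·p_y·y = 2·p_x·x; combined with the budget, a share 0.6 of income goes to x.
Demand: x*(p_x,p_y,M) = 0.6·M/p_x and y* = 0.4·M/p_y.
At p_x=4, p_y=5, M=56: x* = 0.6·56/4 = 8.4, y* = 4.48.
Utility at the optimum: U(8.4, 4.48) = 9.3839.

V = 9.3839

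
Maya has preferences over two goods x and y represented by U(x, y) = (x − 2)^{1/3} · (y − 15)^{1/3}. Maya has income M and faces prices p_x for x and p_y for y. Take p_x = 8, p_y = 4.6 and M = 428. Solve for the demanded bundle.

Discretionary income = 428 − 2·8 − 15·4.6 = 343; x* = 2 + 0.5·343/8 = 23.4375; y* = 15 + 0.5·343/4.6 = 52.2826.

x* = 23.4375, y* = 52.2826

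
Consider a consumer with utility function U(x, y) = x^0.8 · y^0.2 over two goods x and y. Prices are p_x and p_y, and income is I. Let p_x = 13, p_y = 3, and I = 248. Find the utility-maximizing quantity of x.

Demand: x*(p_x,p_y,I) = 0.8·I/p_x and y* = 0.2·I/p_y.
At p_x=13, p_y=3, I=248: x* = 0.8·248/13 = 15.2615.

x* = 15.2615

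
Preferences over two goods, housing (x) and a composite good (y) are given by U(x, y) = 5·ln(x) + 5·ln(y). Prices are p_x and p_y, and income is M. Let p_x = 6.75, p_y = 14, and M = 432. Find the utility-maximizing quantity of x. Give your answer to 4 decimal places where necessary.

Tangency: MRS = y/x = p_x/p_y.
Rearranging, p_y·y = p_x·x. Substituting into the budget gives p_x·x·(1 + 1) = M.
Demand: x*(p_x,p_y,M) = 0.5·M/p_x and y* = 0.5·M/p_y.
At p_x=6.75, p_y=14, M=432: x* = 0.5·432/6.75 = 32.

x* = 32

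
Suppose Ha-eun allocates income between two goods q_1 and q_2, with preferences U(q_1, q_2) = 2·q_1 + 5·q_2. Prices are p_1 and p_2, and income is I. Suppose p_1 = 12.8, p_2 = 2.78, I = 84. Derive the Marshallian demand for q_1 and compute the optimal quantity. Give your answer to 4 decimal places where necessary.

q_2 gives more utility per dollar, so spend all income on q_2: q_2* = I/p_2, q_1* = 0.
Numerically: q_1* = 0, q_2* = 30.2158.

q_1* = 0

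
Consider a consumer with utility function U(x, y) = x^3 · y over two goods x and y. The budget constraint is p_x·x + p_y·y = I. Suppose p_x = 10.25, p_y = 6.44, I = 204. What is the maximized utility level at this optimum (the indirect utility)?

MU_x/MU_y = (3·y)/(x); tangency sets this equal to p_x/p_y.
So 3·p_y·y = p_x·x; combined with the budget, a share 0.75 of income goes to x.
Demand: x*(p_x,p_y,I) = 0.75·I/p_x and y* = 0.25·I/p_y.
At p_x=10.25, p_y=6.44, I=204: x* = 0.75·204/10.25 = 14.9268, y* = 7.9193.
Utility at the optimum: U(14.9268, 7.9193) = 26338.2554.

V = 26338.2554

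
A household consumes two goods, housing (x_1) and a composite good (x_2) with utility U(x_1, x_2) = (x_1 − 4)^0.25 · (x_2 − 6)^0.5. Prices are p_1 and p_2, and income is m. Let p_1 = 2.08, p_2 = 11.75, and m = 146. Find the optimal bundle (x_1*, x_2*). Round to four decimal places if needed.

x_1* = 14.766, x_2* = 9.8116

MRS = (1/2)·(x_2−6)/(x_1−4). Tangency with p_1/p_2 gives x_2−6 = 2·(p_1/p_2)·(x_1−4).
Substituting into the budget: x_1* = 4 + 1/3·(m − 4·p_1 − 6·p_2)/p_1, and x_2* = 6 + 2/3·(…)/p_2.
Discretionary income = 146 − 4·2.08 − 6·11.75 = 67.18; x_1* = 4 + 1/3·67.18/2.08 = 14.766; x_2* = 6 + 2/3·67.18/11.75 = 9.8116.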